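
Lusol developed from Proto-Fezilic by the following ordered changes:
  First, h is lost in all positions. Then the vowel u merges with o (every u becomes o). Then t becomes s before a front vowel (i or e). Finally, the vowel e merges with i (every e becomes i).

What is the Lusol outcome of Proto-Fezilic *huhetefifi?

Lusol: *huhetefifi > uetefifi > oetefifi > oesefifi > oisififi  (by h-loss, vowel merger, palatalisation, vowel merger)

oisififi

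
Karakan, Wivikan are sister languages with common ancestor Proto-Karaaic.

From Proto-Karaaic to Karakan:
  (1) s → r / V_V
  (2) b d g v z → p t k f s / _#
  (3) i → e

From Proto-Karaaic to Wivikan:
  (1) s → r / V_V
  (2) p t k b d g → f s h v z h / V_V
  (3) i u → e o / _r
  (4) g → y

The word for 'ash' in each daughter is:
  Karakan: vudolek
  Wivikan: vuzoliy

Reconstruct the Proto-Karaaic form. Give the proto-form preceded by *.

*vudolig

Position 3: Karakan has d, Wivikan has z. Karakan preserves d here (none of its changes turn any other segment into d), so the proto-segment is *d.
Position 7: Karakan has k, Wivikan has y. Taking the neighbouring segments as reconstructed: Karakan k could go back to *k or *g; Wivikan y could go back to *g or *y — the one source consistent with every daughter is *g.
Position 6: Karakan has e, Wivikan has i. Wivikan preserves i here (none of its changes turn any other segment into i), so the proto-segment is *i.
Continuing position by position gives *vudolig; check it forward:
Karakan: *vudolig
  vudolig (rule 1 does not apply)
  vudolig → vudolik   [final devoicing]
  vudolik → vudolek   [vowel merger]
  giving Karakan vudolek.
Wivikan: *vudolig > vuzolig > vuzoliy  (by intervocalic lenition, unconditioned shift)
*vudolig is the unique common source.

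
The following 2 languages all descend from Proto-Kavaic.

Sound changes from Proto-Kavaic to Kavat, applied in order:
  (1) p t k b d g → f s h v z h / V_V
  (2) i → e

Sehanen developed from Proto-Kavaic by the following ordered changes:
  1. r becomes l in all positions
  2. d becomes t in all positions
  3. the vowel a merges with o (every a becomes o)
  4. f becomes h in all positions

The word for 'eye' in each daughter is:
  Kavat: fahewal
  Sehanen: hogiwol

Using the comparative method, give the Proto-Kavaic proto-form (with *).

Position 3: Kavat has h, Sehanen has g. Sehanen preserves g here (none of its changes turn any other segment into g), so the proto-segment is *g.
Position 2: Kavat has a, Sehanen has o. Kavat preserves a here (none of its changes turn any other segment into a), so the proto-segment is *a.
Position 1: Kavat has f, Sehanen has h. Taking the neighbouring segments as reconstructed: Kavat f can only go back to *f; Sehanen h could go back to *f or *h — the one source consistent with every daughter is *f.
This points to *fagiwal. Verify forward in each daughter:
Kavat: start from *fagiwal.
  rule 1 (intervocalic lenition): fagiwal → fahiwal
  rule 2 (vowel merger): fahiwal → fahewal
  ⇒ Kavat fahewal
Sehanen: *fagiwal > fogiwol > hogiwol  (by vowel merger, unconditioned shift)
No other proto-form is consistent with every reflex, so the reconstruction is *fagiwal.

*fagiwal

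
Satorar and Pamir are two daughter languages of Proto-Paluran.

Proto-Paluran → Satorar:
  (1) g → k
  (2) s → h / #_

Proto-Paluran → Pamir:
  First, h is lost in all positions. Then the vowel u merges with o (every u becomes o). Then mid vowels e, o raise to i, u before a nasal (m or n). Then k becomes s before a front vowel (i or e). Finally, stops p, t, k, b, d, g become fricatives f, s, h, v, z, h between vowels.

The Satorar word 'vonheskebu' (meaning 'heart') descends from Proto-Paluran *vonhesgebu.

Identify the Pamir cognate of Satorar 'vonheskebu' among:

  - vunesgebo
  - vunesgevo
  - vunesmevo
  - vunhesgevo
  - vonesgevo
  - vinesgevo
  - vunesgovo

vunesgevo

Pamir: *vonhesgebu
  vonhesgebu → vonesgebu   [h-loss]
  vonesgebu → vonesgebo   [vowel merger]
  vonesgebo → vunesgebo   [pre-nasal raising]
  vunesgebo (rule 4 does not apply)
  vunesgebo → vunesgevo   [intervocalic lenition]
  giving Pamir vunesgevo.
Among the options, 'vunesgevo' alone shows every Pamir change applied in order.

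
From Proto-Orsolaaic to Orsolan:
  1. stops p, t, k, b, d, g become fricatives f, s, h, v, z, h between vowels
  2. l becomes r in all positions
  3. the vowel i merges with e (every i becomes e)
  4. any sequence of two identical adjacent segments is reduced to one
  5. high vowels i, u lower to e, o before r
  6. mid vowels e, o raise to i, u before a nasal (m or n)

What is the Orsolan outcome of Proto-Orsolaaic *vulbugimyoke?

Orsolan: start from *vulbugimyoke.
  rule 1 (intervocalic lenition): vulbugimyoke → vulbuhimyohe
  rule 2 (unconditioned shift): vulbuhimyohe → vurbuhimyohe
  rule 3 (vowel merger): vurbuhimyohe → vurbuhemyohe
  rule 4: no change — vurbuhemyohe
  rule 5 (pre-rhotic lowering): vurbuhemyohe → vorbuhemyohe
  rule 6 (pre-nasal raising): vorbuhemyohe → vorbuhimyohe
  ⇒ Orsolan vorbuhimyohe

vorbuhimyohe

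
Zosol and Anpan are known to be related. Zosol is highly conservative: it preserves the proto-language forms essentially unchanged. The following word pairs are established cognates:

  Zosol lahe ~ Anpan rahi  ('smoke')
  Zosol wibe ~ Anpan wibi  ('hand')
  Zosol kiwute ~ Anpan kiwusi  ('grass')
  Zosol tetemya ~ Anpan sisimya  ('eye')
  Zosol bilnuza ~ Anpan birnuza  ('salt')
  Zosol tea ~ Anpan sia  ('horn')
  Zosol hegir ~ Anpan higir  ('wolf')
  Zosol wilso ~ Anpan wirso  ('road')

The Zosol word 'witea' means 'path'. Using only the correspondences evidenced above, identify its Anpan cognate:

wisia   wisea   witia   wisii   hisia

wisia

kiwute ~ kiwusi, tetemya ~ sisimya — Zosol t corresponds to Anpan s between vowels (before a front vowel).
tea ~ sia — Zosol e corresponds to Anpan i after a consonant, before a back vowel.
Applying these to Zosol 'witea':
  witea → wisea   (t→s between vowels (before a front vowel))
  wisea → wisia   (e→i after a consonant, before a back vowel)
So the Anpan cognate is 'wisia'.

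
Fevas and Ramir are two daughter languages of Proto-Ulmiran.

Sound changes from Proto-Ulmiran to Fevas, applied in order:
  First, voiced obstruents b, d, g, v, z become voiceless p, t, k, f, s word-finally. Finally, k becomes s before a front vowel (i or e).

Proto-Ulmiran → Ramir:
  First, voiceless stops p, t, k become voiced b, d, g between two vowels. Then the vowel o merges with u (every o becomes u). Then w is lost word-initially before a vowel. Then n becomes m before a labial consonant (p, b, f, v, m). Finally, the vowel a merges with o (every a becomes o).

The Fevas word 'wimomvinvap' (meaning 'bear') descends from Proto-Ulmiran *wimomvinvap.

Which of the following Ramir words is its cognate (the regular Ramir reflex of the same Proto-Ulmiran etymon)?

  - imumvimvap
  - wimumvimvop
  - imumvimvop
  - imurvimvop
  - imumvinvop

Ramir: *wimomvinvap > wimumvinvap > imumvinvap > imumvimvap > imumvimvop  (by vowel merger, glide loss, nasal place assimilation, vowel merger)

imumvimvop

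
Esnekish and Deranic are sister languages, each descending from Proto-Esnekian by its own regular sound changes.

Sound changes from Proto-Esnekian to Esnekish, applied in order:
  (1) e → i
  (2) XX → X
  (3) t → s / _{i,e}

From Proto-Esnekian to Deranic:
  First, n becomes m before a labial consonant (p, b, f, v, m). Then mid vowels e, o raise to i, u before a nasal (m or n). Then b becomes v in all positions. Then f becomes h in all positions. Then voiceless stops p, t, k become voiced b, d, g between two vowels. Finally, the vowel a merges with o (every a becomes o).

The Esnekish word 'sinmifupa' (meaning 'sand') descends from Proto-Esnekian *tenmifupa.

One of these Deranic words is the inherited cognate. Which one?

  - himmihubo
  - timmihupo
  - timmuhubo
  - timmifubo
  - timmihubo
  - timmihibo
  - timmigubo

timmihubo

Deranic: *tenmifupa
  tenmifupa → temmifupa   [nasal place assimilation]
  temmifupa → timmifupa   [pre-nasal raising]
  timmifupa (rule 3 does not apply)
  timmifupa → timmihupa   [unconditioned shift]
  timmihupa → timmihuba   [intervocalic voicing]
  timmihuba → timmihubo   [vowel merger]
  giving Deranic timmihubo.
Only 'timmihubo' matches the regular Deranic development of *tenmifupa.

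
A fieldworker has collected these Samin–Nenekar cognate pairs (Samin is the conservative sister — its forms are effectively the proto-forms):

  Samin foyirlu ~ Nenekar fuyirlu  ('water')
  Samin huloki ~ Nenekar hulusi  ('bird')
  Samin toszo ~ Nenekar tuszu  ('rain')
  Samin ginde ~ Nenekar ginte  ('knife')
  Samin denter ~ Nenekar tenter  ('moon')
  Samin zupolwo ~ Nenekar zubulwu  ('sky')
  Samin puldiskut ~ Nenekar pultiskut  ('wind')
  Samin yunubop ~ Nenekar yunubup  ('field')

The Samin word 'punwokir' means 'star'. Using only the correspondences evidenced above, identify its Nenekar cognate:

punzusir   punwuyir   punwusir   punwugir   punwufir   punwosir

punwusir

foyirlu ~ fuyirlu, huloki ~ hulusi — Samin o corresponds to Nenekar u after a consonant, before a consonant other than r, m, n, p, b, f, v.
huloki ~ hulusi — Samin k corresponds to Nenekar s between vowels (before a front vowel).
Applying these to Samin 'punwokir':
  punwokir → punwukir   (o→u after a consonant, before a consonant other than r, m, n, p, b, f, v)
  punwukir → punwusir   (k→s between vowels (before a front vowel))
So the Nenekar cognate is 'punwusir'.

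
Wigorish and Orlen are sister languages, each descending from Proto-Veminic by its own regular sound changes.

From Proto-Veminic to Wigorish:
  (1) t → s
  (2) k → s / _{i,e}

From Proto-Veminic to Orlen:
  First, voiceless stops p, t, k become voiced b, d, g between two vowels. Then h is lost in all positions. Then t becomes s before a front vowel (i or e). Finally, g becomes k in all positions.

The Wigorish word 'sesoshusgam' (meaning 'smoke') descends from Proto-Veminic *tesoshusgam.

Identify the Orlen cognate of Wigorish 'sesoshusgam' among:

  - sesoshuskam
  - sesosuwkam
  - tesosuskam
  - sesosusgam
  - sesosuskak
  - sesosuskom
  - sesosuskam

Orlen: start from *tesoshusgam.
  rule 1: no change — tesoshusgam
  rule 2 (h-loss): tesoshusgam → tesosusgam
  rule 3 (palatalisation): tesosusgam → sesosusgam
  rule 4 (unconditioned shift): sesosusgam → sesosuskam
  ⇒ Orlen sesosuskam
Among the options, 'sesosuskam' alone shows every Orlen change applied in order.

sesosuskam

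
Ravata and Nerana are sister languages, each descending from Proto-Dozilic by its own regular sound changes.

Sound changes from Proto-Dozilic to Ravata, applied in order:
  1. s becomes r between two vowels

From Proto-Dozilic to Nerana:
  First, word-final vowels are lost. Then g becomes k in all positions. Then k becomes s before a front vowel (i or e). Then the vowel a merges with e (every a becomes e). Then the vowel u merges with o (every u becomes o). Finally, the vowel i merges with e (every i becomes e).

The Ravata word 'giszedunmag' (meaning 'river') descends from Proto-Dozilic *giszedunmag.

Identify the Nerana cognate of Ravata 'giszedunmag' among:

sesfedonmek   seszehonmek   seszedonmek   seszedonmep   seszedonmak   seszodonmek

seszedonmek

Nerana: start from *giszedunmag.
  rule 1: no change — giszedunmag
  rule 2 (unconditioned shift): giszedunmag → kiszedunmak
  rule 3 (palatalisation): kiszedunmak → siszedunmak
  rule 4 (vowel merger): siszedunmak → siszedunmek
  rule 5 (vowel merger): siszedunmek → siszedonmek
  rule 6 (vowel merger): siszedonmek → seszedonmek
  ⇒ Nerana seszedonmek
Among the options, 'seszedonmek' alone shows every Nerana change applied in order.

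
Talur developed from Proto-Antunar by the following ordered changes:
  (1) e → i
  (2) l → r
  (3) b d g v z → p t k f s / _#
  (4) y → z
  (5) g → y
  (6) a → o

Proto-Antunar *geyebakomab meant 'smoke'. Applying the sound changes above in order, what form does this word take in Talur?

yizibokomop

Talur: *geyebakomab > giyibakomab > giyibakomap > gizibakomap > yizibakomap > yizibokomop  (by vowel merger, final devoicing, unconditioned shift, unconditioned shift, vowel merger)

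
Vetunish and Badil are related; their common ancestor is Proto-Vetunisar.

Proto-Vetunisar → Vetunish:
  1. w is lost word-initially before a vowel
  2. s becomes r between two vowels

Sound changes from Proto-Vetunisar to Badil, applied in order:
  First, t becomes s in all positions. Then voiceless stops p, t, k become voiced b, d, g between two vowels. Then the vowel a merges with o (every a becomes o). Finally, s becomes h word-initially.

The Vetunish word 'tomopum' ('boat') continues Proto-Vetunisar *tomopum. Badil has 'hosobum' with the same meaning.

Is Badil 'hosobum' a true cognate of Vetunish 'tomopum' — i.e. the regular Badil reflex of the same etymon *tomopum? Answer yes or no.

no

Derive the expected Badil reflex of *tomopum:
Badil: *tomopum
  tomopum → somopum   [unconditioned shift]
  somopum → somobum   [intervocalic voicing]
  somobum (rule 3 does not apply)
  somobum → homobum   [debuccalisation]
  giving Badil homobum.
The regular Badil reflex would be 'homobum', but the attested form is 'hosobum'. The correspondence is irregular, so they are not cognates (the Badil form has a different source).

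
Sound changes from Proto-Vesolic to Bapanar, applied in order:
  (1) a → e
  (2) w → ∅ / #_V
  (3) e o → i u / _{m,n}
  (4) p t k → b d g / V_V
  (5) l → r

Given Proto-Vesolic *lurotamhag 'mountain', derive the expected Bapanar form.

rurodimheg

Bapanar: start from *lurotamhag.
  rule 1 (vowel merger): lurotamhag → lurotemheg
  rule 2: no change — lurotemheg
  rule 3 (pre-nasal raising): lurotemheg → lurotimheg
  rule 4 (intervocalic voicing): lurotimheg → lurodimheg
  rule 5 (unconditioned shift): lurodimheg → rurodimheg
  ⇒ Bapanar rurodimheg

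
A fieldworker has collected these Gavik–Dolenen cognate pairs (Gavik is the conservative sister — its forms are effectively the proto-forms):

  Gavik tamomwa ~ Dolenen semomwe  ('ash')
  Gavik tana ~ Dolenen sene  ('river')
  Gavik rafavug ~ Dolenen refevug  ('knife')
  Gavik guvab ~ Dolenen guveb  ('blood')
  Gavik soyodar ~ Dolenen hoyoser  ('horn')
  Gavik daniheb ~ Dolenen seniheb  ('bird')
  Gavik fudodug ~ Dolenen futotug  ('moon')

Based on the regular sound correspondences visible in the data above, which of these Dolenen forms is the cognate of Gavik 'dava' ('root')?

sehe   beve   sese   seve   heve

seve

daniheb ~ seniheb — Gavik d corresponds to Dolenen s word-initially before a back vowel.
rafavug ~ refevug — Gavik a corresponds to Dolenen e after a consonant, before a labial obstruent.
tamomwa ~ semomwe, tana ~ sene — Gavik a corresponds to Dolenen e word-finally.
Applying these to Gavik 'dava':
  dava → sava   (d→s word-initially before a back vowel)
  sava → seva   (a→e after a consonant, before a labial obstruent)
  seva → seve   (a→e word-finally)
So the Dolenen cognate is 'seve'.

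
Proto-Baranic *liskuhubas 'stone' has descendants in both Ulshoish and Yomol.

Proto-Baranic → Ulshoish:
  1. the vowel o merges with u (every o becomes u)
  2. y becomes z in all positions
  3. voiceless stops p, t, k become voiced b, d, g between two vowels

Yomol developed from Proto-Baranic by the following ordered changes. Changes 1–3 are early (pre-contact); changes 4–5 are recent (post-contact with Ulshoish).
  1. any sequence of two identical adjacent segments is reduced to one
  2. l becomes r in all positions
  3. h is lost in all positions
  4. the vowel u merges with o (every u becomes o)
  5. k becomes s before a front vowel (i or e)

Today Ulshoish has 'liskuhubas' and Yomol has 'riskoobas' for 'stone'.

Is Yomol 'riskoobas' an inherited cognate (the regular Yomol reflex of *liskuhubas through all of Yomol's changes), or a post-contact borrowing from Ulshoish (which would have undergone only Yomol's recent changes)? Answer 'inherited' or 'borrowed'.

inherited

If inherited, *liskuhubas would pass through all of Yomol's changes:
Yomol: *liskuhubas > riskuhubas > riskuubas > riskoobas  (by unconditioned shift, h-loss, vowel merger)
If borrowed from Ulshoish 'liskuhubas' after the early changes, it would undergo only the recent ones:
  rule 4 (vowel merger): liskuhubas → liskohobas
  rule 5 (palatalisation): no change (liskohobas)
  ⇒ as a loan: liskohobas
Yomol 'riskoobas' matches the inherited outcome exactly, so it is an inherited cognate, not a loan.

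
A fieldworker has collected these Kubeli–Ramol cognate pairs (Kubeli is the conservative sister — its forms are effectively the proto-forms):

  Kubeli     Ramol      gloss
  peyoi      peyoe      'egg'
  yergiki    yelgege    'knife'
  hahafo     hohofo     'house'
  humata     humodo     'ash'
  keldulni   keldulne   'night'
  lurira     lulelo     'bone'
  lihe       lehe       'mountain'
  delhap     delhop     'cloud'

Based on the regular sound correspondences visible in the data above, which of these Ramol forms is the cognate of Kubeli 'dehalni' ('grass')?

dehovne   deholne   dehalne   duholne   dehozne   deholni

hahafo ~ hohofo, humata ~ humodo — Kubeli a corresponds to Ramol o after a consonant, before a consonant other than r, m, n, p, b, f, v.
yergiki ~ yelgege, keldulni ~ keldulne — Kubeli i corresponds to Ramol e word-finally.
Applying these to Kubeli 'dehalni':
  dehalni → deholni   (a→o after a consonant, before a consonant other than r, m, n, p, b, f, v)
  deholni → deholne   (i→e word-finally)
So the Ramol cognate is 'deholne'.

deholne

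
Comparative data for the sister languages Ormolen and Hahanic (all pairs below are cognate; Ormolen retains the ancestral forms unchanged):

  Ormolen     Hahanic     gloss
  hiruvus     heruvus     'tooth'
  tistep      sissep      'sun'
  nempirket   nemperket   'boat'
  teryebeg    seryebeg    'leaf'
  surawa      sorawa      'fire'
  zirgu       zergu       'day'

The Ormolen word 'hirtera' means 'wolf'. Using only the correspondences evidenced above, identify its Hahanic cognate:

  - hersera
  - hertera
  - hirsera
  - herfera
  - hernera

hersera

hiruvus ~ heruvus, nempirket ~ nemperket — Ormolen i corresponds to Hahanic e after a consonant, before r.
tistep ~ sissep — Ormolen t corresponds to Hahanic s after a consonant, before a front vowel.
Applying these to Ormolen 'hirtera':
  hirtera → hertera   (i→e after a consonant, before r)
  hertera → hersera   (t→s after a consonant, before a front vowel)
So the Hahanic cognate is 'hersera'.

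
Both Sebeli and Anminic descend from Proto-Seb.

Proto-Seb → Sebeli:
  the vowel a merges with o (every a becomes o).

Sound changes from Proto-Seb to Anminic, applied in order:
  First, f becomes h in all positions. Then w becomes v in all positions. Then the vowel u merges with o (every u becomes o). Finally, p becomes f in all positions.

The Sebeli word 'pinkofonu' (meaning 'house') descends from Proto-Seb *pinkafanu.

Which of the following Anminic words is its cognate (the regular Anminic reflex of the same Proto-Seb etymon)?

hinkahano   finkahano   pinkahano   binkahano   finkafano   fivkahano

finkahano

Anminic: *pinkafanu > pinkahanu > pinkahano > finkahano  (by unconditioned shift, vowel merger, unconditioned shift)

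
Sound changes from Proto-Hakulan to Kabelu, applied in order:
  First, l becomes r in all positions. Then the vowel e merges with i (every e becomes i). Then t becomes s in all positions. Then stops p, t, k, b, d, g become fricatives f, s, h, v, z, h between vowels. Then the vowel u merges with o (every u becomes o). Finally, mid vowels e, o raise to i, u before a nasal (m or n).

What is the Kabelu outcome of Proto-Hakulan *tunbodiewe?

Kabelu: start from *tunbodiewe.
  rule 1: no change — tunbodiewe
  rule 2 (vowel merger): tunbodiewe → tunbodiiwi
  rule 3 (unconditioned shift): tunbodiiwi → sunbodiiwi
  rule 4 (intervocalic lenition): sunbodiiwi → sunboziiwi
  rule 5 (vowel merger): sunboziiwi → sonboziiwi
  rule 6 (pre-nasal raising): sonboziiwi → sunboziiwi
  ⇒ Kabelu sunboziiwi

sunboziiwi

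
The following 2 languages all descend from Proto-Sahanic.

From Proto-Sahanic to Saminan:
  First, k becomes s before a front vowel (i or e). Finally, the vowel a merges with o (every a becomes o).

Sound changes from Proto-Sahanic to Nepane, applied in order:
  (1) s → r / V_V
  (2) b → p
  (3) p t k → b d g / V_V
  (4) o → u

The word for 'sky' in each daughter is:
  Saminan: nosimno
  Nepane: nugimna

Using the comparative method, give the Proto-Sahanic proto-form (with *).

*nokimna

Position 7: Saminan has o, Nepane has a. Nepane preserves a here (none of its changes turn any other segment into a), so the proto-segment is *a.
Position 3: Saminan has s, Nepane has g. Taking the neighbouring segments as reconstructed: Saminan s could go back to *k or *s; Nepane g could go back to *k or *g — the one source consistent with every daughter is *k.
Position 2: Saminan has o, Nepane has u. Taking the neighbouring segments as reconstructed: Saminan o could go back to *a or *o; Nepane u could go back to *o or *u — the one source consistent with every daughter is *o.
Verify the candidate proto-form against each daughter:
Saminan: *nokimna > nosimna > nosimno  (by palatalisation, vowel merger)
Nepane: start from *nokimna.
  rule 1: no change — nokimna
  rule 2: no change — nokimna
  rule 3 (intervocalic voicing): nokimna → nogimna
  rule 4 (vowel merger): nogimna → nugimna
  ⇒ Nepane nugimna
Only *nokimna yields all of Saminan nosimno, Nepane nugimna.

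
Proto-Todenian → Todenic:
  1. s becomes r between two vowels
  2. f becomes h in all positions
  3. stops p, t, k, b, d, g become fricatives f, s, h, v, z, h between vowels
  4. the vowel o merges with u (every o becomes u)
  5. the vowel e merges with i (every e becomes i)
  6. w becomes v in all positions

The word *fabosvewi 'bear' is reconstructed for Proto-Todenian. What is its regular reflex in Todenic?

Todenic: *fabosvewi > habosvewi > havosvewi > havusvewi > havusviwi > havusvivi  (by unconditioned shift, intervocalic lenition, vowel merger, vowel merger, unconditioned shift)

havusvivi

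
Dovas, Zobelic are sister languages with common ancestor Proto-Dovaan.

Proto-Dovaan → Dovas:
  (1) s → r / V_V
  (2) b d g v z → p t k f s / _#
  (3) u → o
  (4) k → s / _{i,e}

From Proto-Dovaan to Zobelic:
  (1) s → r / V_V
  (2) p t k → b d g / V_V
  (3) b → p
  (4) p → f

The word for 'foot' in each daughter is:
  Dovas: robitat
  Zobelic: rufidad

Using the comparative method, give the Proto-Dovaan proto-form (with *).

*rubitad

Position 3: Dovas has b, Zobelic has f. Dovas preserves b here (none of its changes turn any other segment into b), so the proto-segment is *b.
Position 7: Dovas has t, Zobelic has d. Taking the neighbouring segments as reconstructed: Dovas t could go back to *t or *d; Zobelic d can only go back to *d — the one source consistent with every daughter is *d.
Position 5: Dovas has t, Zobelic has d. Taking the neighbouring segments as reconstructed: Dovas t can only go back to *t; Zobelic d could go back to *t or *d — the one source consistent with every daughter is *t.
Verify the candidate proto-form against each daughter:
Dovas: start from *rubitad.
  rule 1: no change — rubitad
  rule 2 (final devoicing): rubitad → rubitat
  rule 3 (vowel merger): rubitat → robitat
  rule 4: no change — robitat
  ⇒ Dovas robitat
Zobelic: start from *rubitad.
  rule 1: no change — rubitad
  rule 2 (intervocalic voicing): rubitad → rubidad
  rule 3 (unconditioned shift): rubidad → rupidad
  rule 4 (unconditioned shift): rupidad → rufidad
  ⇒ Zobelic rufidad
*rubitad is the unique common source.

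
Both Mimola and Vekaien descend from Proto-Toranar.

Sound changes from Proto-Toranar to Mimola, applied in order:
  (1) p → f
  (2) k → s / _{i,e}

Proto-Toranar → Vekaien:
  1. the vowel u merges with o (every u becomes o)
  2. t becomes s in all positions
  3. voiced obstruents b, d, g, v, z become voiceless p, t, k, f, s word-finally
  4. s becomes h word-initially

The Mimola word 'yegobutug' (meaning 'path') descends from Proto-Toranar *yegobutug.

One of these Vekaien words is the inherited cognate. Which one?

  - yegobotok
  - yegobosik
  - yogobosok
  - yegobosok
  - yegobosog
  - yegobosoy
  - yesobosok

yegobosok

Vekaien: *yegobutug
  yegobutug → yegobotog   [vowel merger]
  yegobotog → yegobosog   [unconditioned shift]
  yegobosog → yegobosok   [final devoicing]
  yegobosok (rule 4 does not apply)
  giving Vekaien yegobosok.
The other candidates each miss or misapply at least one Vekaien change.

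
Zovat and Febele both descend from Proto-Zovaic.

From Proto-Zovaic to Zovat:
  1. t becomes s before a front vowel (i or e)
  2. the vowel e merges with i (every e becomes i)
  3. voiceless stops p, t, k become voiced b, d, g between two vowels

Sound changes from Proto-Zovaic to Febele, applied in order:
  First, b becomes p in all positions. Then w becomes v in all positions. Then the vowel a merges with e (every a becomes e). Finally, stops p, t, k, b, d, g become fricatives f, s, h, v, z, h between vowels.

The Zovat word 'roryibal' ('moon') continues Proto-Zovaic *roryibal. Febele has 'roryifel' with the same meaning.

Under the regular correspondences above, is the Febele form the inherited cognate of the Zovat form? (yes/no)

yes

Derive the expected Febele reflex of *roryibal:
Febele: start from *roryibal.
  rule 1 (unconditioned shift): roryibal → roryipal
  rule 2: no change — roryipal
  rule 3 (vowel merger): roryipal → roryipel
  rule 4 (intervocalic lenition): roryipel → roryifel
  ⇒ Febele roryifel
Febele 'roryifel' matches the regular reflex exactly, so the pair is cognate.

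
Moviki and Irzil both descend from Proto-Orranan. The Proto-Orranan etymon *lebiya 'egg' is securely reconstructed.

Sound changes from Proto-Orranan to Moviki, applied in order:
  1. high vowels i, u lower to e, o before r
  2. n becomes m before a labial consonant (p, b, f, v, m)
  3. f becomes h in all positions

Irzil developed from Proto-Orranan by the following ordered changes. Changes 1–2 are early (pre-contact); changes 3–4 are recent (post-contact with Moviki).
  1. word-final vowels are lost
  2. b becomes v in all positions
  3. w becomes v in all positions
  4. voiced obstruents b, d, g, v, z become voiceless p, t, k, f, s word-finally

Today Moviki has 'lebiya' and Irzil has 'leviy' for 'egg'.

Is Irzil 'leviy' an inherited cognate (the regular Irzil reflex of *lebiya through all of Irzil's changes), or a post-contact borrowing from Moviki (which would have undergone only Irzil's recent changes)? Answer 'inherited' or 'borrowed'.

inherited

If inherited, *lebiya would pass through all of Irzil's changes:
Irzil: start from *lebiya.
  rule 1 (apocope): lebiya → lebiy
  rule 2 (unconditioned shift): lebiy → leviy
  rule 3: no change — leviy
  rule 4: no change — leviy
  ⇒ Irzil leviy
If borrowed from Moviki 'lebiya' after the early changes, it would undergo only the recent ones:
  rule 3 (unconditioned shift): no change (lebiya)
  rule 4 (final devoicing): no change (lebiya)
  ⇒ as a loan: lebiya
Irzil 'leviy' matches the inherited outcome exactly, so it is an inherited cognate, not a loan.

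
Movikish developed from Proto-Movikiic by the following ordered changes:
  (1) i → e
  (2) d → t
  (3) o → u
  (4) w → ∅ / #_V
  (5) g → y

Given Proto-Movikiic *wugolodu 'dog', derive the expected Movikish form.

Movikish: start from *wugolodu.
  rule 1: no change — wugolodu
  rule 2 (unconditioned shift): wugolodu → wugolotu
  rule 3 (vowel merger): wugolotu → wugulutu
  rule 4 (glide loss): wugulutu → ugulutu
  rule 5 (unconditioned shift): ugulutu → uyulutu
  ⇒ Movikish uyulutu

uyulutu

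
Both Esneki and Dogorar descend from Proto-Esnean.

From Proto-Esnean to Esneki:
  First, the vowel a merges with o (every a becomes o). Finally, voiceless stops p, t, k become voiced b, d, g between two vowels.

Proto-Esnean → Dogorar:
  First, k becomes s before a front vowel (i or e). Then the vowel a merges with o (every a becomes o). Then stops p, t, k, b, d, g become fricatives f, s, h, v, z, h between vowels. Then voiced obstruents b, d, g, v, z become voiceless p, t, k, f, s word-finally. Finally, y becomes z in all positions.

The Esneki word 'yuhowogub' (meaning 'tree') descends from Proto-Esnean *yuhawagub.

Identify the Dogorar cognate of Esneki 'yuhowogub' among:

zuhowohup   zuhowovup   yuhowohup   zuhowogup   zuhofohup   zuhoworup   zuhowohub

Dogorar: *yuhawagub > yuhowogub > yuhowohub > yuhowohup > zuhowohup  (by vowel merger, intervocalic lenition, final devoicing, unconditioned shift)
Only 'zuhowohup' matches the regular Dogorar development of *yuhawagub.

zuhowohup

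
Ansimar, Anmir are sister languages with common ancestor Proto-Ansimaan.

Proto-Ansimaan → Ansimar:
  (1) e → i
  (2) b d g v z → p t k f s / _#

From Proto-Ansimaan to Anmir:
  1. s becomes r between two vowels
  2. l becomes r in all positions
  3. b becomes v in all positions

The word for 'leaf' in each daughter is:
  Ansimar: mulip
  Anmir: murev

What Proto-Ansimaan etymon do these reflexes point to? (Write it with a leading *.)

*muleb

Position 3: Ansimar has l, Anmir has r. Ansimar preserves l here (none of its changes turn any other segment into l), so the proto-segment is *l.
Position 5: Ansimar has p, Anmir has v. Taking the neighbouring segments as reconstructed: Ansimar p could go back to *p or *b; Anmir v could go back to *b or *v — the one source consistent with every daughter is *b.
Position 4: Ansimar has i, Anmir has e. Anmir preserves e here (none of its changes turn any other segment into e), so the proto-segment is *e.
Verify the candidate proto-form against each daughter:
Ansimar: start from *muleb.
  rule 1 (vowel merger): muleb → mulib
  rule 2 (final devoicing): mulib → mulip
  ⇒ Ansimar mulip
Anmir: *muleb > mureb > murev  (by unconditioned shift, unconditioned shift)
Only *muleb yields all of Ansimar mulip, Anmir murev.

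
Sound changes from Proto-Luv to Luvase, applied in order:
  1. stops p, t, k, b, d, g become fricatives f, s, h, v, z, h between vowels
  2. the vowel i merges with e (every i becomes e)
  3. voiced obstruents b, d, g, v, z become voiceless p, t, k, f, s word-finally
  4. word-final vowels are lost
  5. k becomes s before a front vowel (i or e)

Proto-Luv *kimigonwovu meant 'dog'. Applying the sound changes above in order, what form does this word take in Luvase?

Luvase: start from *kimigonwovu.
  rule 1 (intervocalic lenition): kimigonwovu → kimihonwovu
  rule 2 (vowel merger): kimihonwovu → kemehonwovu
  rule 3: no change — kemehonwovu
  rule 4 (apocope): kemehonwovu → kemehonwov
  rule 5 (palatalisation): kemehonwov → semehonwov
  ⇒ Luvase semehonwov

semehonwov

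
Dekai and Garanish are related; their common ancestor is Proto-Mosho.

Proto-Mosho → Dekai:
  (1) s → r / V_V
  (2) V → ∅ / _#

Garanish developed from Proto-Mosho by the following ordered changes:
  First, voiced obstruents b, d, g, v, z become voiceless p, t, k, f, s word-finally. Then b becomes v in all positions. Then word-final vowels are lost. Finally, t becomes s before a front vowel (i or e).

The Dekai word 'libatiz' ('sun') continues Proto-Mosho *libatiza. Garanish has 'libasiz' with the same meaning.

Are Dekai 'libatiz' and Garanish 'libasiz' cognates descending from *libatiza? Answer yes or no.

Derive the expected Garanish reflex of *libatiza:
Garanish: *libatiza
  libatiza (rule 1 does not apply)
  libatiza → livatiza   [unconditioned shift]
  livatiza → livatiz   [apocope]
  livatiz → livasiz   [palatalisation]
  giving Garanish livasiz.
The regular Garanish reflex would be 'livasiz', but the attested form is 'libasiz'. The correspondence is irregular, so they are not cognates (the Garanish form has a different source).

no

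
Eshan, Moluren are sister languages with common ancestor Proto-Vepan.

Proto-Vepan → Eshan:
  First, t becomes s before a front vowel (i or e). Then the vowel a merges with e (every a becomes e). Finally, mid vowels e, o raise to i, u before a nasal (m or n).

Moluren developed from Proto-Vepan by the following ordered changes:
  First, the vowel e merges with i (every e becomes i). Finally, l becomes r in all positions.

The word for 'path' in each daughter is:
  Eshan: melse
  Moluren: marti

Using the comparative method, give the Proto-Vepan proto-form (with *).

Position 2: Eshan has e, Moluren has a. Moluren preserves a here (none of its changes turn any other segment into a), so the proto-segment is *a.
Position 3: Eshan has l, Moluren has r. Eshan preserves l here (none of its changes turn any other segment into l), so the proto-segment is *l.
Position 4: Eshan has s, Moluren has t. Moluren preserves t here (none of its changes turn any other segment into t), so the proto-segment is *t.
This points to *malte. Verify forward in each daughter:
Eshan: start from *malte.
  rule 1 (palatalisation): malte → malse
  rule 2 (vowel merger): malse → melse
  rule 3: no change — melse
  ⇒ Eshan melse
Moluren: *malte > malti > marti  (by vowel merger, unconditioned shift)
Only *malte yields all of Eshan melse, Moluren marti.

*malte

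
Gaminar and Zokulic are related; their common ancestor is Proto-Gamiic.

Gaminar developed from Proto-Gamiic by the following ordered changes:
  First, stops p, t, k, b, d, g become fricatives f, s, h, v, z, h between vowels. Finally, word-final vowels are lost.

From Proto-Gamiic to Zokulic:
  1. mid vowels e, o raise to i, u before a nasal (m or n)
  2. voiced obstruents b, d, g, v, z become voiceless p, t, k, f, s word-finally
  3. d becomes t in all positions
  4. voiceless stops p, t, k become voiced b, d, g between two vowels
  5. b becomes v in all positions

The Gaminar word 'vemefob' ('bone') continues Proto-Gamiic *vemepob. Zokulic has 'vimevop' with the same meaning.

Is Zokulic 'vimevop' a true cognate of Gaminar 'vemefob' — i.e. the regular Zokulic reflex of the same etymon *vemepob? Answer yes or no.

yes

Derive the expected Zokulic reflex of *vemepob:
Zokulic: *vemepob > vimepob > vimepop > vimebop > vimevop  (by pre-nasal raising, final devoicing, intervocalic voicing, unconditioned shift)
Zokulic 'vimevop' matches the regular reflex exactly, so the pair is cognate.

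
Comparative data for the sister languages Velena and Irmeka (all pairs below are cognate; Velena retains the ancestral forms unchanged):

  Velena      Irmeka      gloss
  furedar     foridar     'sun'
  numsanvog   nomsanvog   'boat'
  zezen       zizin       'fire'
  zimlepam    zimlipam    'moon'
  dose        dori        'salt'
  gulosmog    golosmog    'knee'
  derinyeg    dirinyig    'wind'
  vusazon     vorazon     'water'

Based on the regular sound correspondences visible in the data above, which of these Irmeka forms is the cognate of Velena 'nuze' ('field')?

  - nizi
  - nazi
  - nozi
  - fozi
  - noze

nozi

gulosmog ~ golosmog, vusazon ~ vorazon — Velena u corresponds to Irmeka o after a consonant, before a consonant other than r, m, n, p, b, f, v.
dose ~ dori — Velena e corresponds to Irmeka i word-finally.
Applying these to Velena 'nuze':
  nuze → noze   (u→o after a consonant, before a consonant other than r, m, n, p, b, f, v)
  noze → nozi   (e→i word-finally)
So the Irmeka cognate is 'nozi'.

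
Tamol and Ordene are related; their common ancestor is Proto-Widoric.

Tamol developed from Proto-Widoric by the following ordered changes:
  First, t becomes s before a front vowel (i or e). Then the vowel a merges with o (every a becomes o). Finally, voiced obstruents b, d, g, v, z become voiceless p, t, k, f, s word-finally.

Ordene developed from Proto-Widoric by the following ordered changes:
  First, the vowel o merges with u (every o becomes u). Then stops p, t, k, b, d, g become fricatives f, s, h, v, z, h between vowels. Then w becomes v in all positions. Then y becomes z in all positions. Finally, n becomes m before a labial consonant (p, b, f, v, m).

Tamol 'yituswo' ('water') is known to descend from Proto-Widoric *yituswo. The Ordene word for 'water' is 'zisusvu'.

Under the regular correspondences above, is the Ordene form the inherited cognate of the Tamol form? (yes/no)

Derive the expected Ordene reflex of *yituswo:
Ordene: *yituswo > yituswu > yisuswu > yisusvu > zisusvu  (by vowel merger, intervocalic lenition, unconditioned shift, unconditioned shift)
Ordene 'zisusvu' matches the regular reflex exactly, so the pair is cognate.

yes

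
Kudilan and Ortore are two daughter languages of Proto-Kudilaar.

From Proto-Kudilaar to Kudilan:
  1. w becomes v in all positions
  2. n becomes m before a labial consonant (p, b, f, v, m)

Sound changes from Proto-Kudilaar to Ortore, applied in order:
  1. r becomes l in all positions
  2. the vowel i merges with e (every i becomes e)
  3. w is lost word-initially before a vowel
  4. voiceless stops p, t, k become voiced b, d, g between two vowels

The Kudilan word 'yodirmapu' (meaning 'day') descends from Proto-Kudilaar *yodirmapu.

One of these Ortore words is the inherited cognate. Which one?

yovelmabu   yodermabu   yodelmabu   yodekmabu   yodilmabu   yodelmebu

yodelmabu

Ortore: start from *yodirmapu.
  rule 1 (unconditioned shift): yodirmapu → yodilmapu
  rule 2 (vowel merger): yodilmapu → yodelmapu
  rule 3: no change — yodelmapu
  rule 4 (intervocalic voicing): yodelmapu → yodelmabu
  ⇒ Ortore yodelmabu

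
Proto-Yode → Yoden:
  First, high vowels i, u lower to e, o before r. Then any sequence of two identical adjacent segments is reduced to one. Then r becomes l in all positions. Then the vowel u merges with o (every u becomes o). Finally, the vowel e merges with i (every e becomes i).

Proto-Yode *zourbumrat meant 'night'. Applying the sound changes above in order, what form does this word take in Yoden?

Yoden: *zourbumrat > zoorbumrat > zorbumrat > zolbumlat > zolbomlat  (by pre-rhotic lowering, degemination, unconditioned shift, vowel merger)

zolbomlat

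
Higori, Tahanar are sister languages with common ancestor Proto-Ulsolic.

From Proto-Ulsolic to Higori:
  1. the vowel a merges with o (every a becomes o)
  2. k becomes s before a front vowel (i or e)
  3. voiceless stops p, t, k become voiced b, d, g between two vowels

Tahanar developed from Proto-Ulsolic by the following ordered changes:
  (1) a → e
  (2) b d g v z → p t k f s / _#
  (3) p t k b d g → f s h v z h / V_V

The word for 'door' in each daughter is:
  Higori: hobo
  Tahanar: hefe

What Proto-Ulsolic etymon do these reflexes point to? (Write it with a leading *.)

Position 4: Higori has o, Tahanar has e. Taking the neighbouring segments as reconstructed: Higori o could go back to *a or *o; Tahanar e could go back to *a or *e — the one source consistent with every daughter is *a.
Position 2: Higori has o, Tahanar has e. Taking the neighbouring segments as reconstructed: Higori o could go back to *a or *o; Tahanar e could go back to *a or *e — the one source consistent with every daughter is *a.
Verify the candidate proto-form against each daughter:
Higori: *hapa
  hapa → hopo   [vowel merger]
  hopo (rule 2 does not apply)
  hopo → hobo   [intervocalic voicing]
  giving Higori hobo.
Tahanar: start from *hapa.
  rule 1 (vowel merger): hapa → hepe
  rule 2: no change — hepe
  rule 3 (intervocalic lenition): hepe → hefe
  ⇒ Tahanar hefe
No other proto-form is consistent with every reflex, so the reconstruction is *hapa.

*hapa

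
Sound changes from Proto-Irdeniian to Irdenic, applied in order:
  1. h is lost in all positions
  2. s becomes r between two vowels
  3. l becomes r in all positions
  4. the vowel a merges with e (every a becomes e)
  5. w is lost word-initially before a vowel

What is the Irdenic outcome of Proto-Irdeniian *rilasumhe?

rirerume

Irdenic: *rilasumhe
  rilasumhe → rilasume   [h-loss]
  rilasume → rilarume   [rhotacism]
  rilarume → rirarume   [unconditioned shift]
  rirarume → rirerume   [vowel merger]
  rirerume (rule 5 does not apply)
  giving Irdenic rirerume.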